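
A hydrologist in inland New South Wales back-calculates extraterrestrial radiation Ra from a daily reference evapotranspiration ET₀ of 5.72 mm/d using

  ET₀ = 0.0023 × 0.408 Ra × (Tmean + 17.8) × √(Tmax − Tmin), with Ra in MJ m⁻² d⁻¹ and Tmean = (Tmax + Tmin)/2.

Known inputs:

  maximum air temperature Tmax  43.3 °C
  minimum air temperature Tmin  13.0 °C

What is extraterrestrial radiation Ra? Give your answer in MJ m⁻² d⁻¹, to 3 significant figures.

Tmean = (43.3+13.0)/2 = 28.15 °C; ΔT = 30.3
Ra = ET₀ / [0.0023 × 0.408 × (Tmean+17.8) × √ΔT]
   = 5.72 / (0.0023 × 0.408 × 45.95 × 5.5045) = 24.099 MJ m⁻² d⁻¹

24.1 MJ m⁻² d⁻¹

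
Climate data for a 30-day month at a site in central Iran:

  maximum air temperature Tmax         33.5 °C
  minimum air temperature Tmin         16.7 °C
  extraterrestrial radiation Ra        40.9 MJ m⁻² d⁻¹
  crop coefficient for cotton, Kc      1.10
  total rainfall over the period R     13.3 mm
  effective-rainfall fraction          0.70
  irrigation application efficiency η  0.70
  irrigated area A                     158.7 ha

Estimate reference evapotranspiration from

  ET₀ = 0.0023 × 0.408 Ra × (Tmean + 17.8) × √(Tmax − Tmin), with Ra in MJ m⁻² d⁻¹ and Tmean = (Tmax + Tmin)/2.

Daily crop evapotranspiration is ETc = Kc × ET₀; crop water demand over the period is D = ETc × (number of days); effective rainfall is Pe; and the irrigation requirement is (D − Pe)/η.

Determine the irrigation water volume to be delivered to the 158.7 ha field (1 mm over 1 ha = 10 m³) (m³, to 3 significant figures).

484000 m³

Tmean = (33.5 + 16.7)/2 = 25.10 °C
0.408 Ra = 0.408 × 40.9 = 16.6872 mm/d equivalent
ET₀ = 0.0023 × 16.6872 × (25.10 + 17.8) × √16.8 = 0.0023 × 16.6872 × 42.90 × 4.0988 = 6.7488 mm/d
ETc = Kc × ET₀ = 1.10 × 6.7488 = 7.4237 mm/d
Crop demand D = ETc × 30 d = 7.4237 × 30 = 222.711 mm
Pe = 0.70 × 13.3 = 9.310 mm
D − Pe = 222.711 − 9.310 = 213.401 mm
Gross irrigation = 213.401 / 0.70 = 304.859 mm
Volume = 304.859 mm × 158.7 ha × 10 = 483811.2 m³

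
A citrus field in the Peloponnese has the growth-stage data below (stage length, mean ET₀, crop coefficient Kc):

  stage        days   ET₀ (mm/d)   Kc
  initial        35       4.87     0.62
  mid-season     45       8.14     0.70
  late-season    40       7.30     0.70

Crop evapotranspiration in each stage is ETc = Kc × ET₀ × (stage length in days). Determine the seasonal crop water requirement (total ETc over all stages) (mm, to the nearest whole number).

initial: 0.62 × 4.87 × 35 = 105.68 mm
mid-season: 0.70 × 8.14 × 45 = 256.41 mm
late-season: 0.70 × 7.30 × 40 = 204.40 mm
Seasonal total = 566.49 mm

566 mm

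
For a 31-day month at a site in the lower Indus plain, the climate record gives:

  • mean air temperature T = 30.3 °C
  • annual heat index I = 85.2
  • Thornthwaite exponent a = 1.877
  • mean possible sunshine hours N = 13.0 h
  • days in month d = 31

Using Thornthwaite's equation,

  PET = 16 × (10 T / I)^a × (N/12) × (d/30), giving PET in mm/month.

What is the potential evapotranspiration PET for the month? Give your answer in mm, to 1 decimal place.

193.8 mm

10T/I = 10 × 30.3 / 85.2 = 3.5563
(10T/I)^a = 3.5563^1.877 = 10.8199
Uncorrected PET = 16 × 10.8199 = 173.118 mm
Correction = (N/12)(d/30) = (13.0/12)(31/30) = 1.1194
PET = 173.118 × 1.1194 = 193.788 mm/month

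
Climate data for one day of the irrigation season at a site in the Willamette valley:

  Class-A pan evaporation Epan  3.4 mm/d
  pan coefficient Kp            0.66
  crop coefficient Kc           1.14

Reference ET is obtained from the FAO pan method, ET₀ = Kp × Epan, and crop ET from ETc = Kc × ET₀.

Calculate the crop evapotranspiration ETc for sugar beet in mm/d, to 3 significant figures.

2.56 mm/d

ET₀ = 0.66 × 3.4 = 2.2440 mm/d
ETc = Kc × ET₀ = 1.14 × 2.2440 = 2.5582 mm/d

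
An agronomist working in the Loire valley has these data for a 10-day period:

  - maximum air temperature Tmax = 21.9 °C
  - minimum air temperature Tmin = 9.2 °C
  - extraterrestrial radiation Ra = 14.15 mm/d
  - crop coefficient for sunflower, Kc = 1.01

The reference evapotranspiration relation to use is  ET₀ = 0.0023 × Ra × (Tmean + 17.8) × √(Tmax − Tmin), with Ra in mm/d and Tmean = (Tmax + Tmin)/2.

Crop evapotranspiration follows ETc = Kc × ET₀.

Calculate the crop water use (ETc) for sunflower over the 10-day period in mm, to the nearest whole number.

39 mm

Tmean = (21.9 + 9.2)/2 = 15.55 °C
ET₀ = 0.0023 × 14.15 × (15.55 + 17.8) × √12.7 = 0.0023 × 14.15 × 33.35 × 3.5637 = 3.8680 mm/d
ETc = Kc × ET₀ = 1.01 × 3.8680 = 3.9067 mm/d
Over 10 days: 3.9067 × 10 = 39.067 mm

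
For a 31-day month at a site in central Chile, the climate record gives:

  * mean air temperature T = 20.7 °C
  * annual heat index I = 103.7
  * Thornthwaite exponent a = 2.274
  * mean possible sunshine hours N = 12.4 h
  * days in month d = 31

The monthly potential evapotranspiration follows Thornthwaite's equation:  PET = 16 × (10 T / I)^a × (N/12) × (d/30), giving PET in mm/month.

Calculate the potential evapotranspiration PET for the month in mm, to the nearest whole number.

10T/I = 10 × 20.7 / 103.7 = 1.9961
(10T/I)^a = 1.9961^2.274 = 4.8152
Uncorrected PET = 16 × 4.8152 = 77.043 mm
Correction = (N/12)(d/30) = (12.4/12)(31/30) = 1.0678
PET = 77.043 × 1.0678 = 82.267 mm/month

82 mm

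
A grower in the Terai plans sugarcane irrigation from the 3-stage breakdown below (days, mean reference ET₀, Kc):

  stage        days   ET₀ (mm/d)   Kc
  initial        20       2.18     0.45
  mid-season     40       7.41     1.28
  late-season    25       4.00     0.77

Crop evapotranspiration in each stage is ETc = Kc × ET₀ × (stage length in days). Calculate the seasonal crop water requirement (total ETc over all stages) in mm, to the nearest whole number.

initial: 0.45 × 2.18 × 20 = 19.62 mm
mid-season: 1.28 × 7.41 × 40 = 379.39 mm
late-season: 0.77 × 4.00 × 25 = 77.00 mm
Seasonal total = 476.01 mm

476 mm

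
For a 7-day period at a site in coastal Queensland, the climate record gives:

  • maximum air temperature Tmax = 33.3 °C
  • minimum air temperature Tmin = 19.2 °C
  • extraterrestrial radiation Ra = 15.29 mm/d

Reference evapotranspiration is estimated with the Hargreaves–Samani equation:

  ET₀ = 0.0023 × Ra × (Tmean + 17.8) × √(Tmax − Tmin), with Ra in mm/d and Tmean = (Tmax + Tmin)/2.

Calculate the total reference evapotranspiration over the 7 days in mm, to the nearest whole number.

Tmean = (33.3 + 19.2)/2 = 26.25 °C
ET₀ = 0.0023 × 15.29 × (26.25 + 17.8) × √14.1 = 0.0023 × 15.29 × 44.05 × 3.7550 = 5.8169 mm/d
Over 7 days: 5.8169 × 7 = 40.718 mm

41 mm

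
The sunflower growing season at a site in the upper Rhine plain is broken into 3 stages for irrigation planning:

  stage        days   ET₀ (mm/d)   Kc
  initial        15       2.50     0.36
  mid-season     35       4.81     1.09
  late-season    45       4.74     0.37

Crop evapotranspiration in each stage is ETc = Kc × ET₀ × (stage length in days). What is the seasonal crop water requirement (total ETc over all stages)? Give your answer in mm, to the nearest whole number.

initial: 0.36 × 2.50 × 15 = 13.50 mm
mid-season: 1.09 × 4.81 × 35 = 183.50 mm
late-season: 0.37 × 4.74 × 45 = 78.92 mm
Seasonal total = 275.92 mm

276 mm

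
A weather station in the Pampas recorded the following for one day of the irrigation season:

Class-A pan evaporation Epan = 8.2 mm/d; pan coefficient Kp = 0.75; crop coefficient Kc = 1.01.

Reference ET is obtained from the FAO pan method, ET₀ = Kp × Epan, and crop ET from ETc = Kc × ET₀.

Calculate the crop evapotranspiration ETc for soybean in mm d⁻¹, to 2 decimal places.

ET₀ = 0.75 × 8.2 = 6.1500 mm/d
ETc = Kc × ET₀ = 1.01 × 6.1500 = 6.2115 mm/d

6.21 mm d⁻¹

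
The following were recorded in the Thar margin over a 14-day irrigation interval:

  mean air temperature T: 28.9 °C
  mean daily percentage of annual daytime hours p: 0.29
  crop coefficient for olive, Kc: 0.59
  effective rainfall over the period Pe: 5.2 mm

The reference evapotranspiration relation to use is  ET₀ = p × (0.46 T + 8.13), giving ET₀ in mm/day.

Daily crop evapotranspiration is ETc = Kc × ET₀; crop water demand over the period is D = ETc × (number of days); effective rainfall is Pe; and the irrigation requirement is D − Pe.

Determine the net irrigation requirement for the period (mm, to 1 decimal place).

ET₀ = 0.29 × (0.46 × 28.9 + 8.13) = 0.29 × 21.424 = 6.2130 mm/d
ETc = Kc × ET₀ = 0.59 × 6.2130 = 3.6657 mm/d
Crop demand D = ETc × 14 d = 3.6657 × 14 = 51.320 mm
D − Pe = 51.320 − 5.2 = 46.120 mm

46.1 mm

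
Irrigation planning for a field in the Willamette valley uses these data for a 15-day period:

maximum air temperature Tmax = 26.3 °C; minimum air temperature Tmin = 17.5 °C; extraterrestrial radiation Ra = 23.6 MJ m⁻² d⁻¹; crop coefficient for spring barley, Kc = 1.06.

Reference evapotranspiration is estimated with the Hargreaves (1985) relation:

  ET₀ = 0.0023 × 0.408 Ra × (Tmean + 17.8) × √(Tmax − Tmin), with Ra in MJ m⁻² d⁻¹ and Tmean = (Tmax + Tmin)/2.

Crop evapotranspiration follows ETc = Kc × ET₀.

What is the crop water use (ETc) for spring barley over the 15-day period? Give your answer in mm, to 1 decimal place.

Tmean = (26.3 + 17.5)/2 = 21.90 °C
0.408 Ra = 0.408 × 23.6 = 9.6288 mm/d equivalent
ET₀ = 0.0023 × 9.6288 × (21.90 + 17.8) × √8.8 = 0.0023 × 9.6288 × 39.70 × 2.9665 = 2.6082 mm/d
ETc = Kc × ET₀ = 1.06 × 2.6082 = 2.7647 mm/d
Over 15 days: 2.7647 × 15 = 41.471 mm

41.5 mm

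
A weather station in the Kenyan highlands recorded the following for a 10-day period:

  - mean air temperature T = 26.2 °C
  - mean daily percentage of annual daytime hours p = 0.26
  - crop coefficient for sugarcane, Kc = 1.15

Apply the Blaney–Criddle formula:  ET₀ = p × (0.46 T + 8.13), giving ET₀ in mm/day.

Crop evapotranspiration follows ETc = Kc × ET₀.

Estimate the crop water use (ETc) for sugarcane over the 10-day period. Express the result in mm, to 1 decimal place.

ET₀ = 0.26 × (0.46 × 26.2 + 8.13) = 0.26 × 20.182 = 5.2473 mm/d
ETc = Kc × ET₀ = 1.15 × 5.2473 = 6.0344 mm/d
Over 10 days: 6.0344 × 10 = 60.344 mm

60.3 mm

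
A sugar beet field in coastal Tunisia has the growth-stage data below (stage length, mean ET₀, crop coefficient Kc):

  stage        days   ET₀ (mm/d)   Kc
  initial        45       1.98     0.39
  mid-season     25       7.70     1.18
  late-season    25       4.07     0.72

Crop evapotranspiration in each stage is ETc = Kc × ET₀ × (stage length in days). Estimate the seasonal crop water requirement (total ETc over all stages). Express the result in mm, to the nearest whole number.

initial: 0.39 × 1.98 × 45 = 34.75 mm
mid-season: 1.18 × 7.70 × 25 = 227.15 mm
late-season: 0.72 × 4.07 × 25 = 73.26 mm
Seasonal total = 335.16 mm

335 mm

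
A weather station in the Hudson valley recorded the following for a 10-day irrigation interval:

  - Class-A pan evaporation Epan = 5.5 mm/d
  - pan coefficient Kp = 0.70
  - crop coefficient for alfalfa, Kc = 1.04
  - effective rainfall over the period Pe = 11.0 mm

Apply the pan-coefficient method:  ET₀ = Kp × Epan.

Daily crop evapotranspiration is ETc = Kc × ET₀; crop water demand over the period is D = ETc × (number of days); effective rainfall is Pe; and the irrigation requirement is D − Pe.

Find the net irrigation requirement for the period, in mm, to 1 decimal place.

ET₀ = 0.70 × 5.5 = 3.8500 mm/d
ETc = Kc × ET₀ = 1.04 × 3.8500 = 4.0040 mm/d
Crop demand D = ETc × 10 d = 4.0040 × 10 = 40.040 mm
D − Pe = 40.040 − 11.0 = 29.040 mm

29.0 mm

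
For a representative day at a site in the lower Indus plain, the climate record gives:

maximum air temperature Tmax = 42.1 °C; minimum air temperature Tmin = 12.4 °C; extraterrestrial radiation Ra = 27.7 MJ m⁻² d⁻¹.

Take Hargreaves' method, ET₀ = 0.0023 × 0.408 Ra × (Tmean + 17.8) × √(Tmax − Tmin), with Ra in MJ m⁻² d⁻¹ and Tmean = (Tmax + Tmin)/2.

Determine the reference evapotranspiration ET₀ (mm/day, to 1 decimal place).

6.4 mm/day

Tmean = (42.1 + 12.4)/2 = 27.25 °C
0.408 Ra = 0.408 × 27.7 = 11.3016 mm/d equivalent
ET₀ = 0.0023 × 11.3016 × (27.25 + 17.8) × √29.7 = 0.0023 × 11.3016 × 45.05 × 5.4498 = 6.3818 mm/d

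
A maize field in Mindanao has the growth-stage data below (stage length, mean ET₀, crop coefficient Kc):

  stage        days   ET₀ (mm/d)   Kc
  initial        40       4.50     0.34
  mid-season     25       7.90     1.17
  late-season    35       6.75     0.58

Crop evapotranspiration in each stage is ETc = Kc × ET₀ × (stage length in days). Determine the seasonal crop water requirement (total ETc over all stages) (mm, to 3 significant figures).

429 mm

initial: 0.34 × 4.50 × 40 = 61.20 mm
mid-season: 1.17 × 7.90 × 25 = 231.08 mm
late-season: 0.58 × 6.75 × 35 = 137.03 mm
Seasonal total = 429.31 mm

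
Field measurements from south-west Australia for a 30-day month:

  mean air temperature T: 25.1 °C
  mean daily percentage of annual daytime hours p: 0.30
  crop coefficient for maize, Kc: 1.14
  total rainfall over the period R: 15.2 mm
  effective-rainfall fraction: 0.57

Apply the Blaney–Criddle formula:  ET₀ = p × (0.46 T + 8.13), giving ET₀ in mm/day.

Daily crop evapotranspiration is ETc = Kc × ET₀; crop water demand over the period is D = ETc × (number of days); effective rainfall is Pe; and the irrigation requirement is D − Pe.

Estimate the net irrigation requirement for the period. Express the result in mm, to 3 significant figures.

193 mm

ET₀ = 0.30 × (0.46 × 25.1 + 8.13) = 0.30 × 19.676 = 5.9028 mm/d
ETc = Kc × ET₀ = 1.14 × 5.9028 = 6.7292 mm/d
Crop demand D = ETc × 30 d = 6.7292 × 30 = 201.876 mm
Pe = 0.57 × 15.2 = 8.664 mm
D − Pe = 201.876 − 8.664 = 193.212 mm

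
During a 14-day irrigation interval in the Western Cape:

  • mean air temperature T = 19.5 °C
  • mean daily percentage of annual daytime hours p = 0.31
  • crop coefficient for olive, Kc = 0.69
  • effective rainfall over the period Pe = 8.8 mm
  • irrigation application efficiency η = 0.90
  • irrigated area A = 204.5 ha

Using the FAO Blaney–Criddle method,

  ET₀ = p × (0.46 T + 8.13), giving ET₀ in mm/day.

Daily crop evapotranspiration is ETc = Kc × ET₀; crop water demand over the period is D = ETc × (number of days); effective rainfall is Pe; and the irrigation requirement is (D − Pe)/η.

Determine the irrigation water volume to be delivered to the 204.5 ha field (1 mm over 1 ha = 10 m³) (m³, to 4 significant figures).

ET₀ = 0.31 × (0.46 × 19.5 + 8.13) = 0.31 × 17.100 = 5.3010 mm/d
ETc = Kc × ET₀ = 0.69 × 5.3010 = 3.6577 mm/d
Crop demand D = ETc × 14 d = 3.6577 × 14 = 51.208 mm
D − Pe = 51.208 − 8.8 = 42.408 mm
Gross irrigation = 42.408 / 0.90 = 47.120 mm
Volume = 47.120 mm × 204.5 ha × 10 = 96360.4 m³

96360 m³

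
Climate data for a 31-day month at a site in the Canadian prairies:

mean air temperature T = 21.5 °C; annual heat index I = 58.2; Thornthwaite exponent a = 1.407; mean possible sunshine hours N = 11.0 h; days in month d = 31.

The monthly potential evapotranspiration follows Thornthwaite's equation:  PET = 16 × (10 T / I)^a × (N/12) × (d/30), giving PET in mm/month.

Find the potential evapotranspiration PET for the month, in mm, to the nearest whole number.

10T/I = 10 × 21.5 / 58.2 = 3.6942
(10T/I)^a = 3.6942^1.407 = 6.2878
Uncorrected PET = 16 × 6.2878 = 100.605 mm
Correction = (N/12)(d/30) = (11.0/12)(31/30) = 0.9472
PET = 100.605 × 0.9472 = 95.293 mm/month

95 mm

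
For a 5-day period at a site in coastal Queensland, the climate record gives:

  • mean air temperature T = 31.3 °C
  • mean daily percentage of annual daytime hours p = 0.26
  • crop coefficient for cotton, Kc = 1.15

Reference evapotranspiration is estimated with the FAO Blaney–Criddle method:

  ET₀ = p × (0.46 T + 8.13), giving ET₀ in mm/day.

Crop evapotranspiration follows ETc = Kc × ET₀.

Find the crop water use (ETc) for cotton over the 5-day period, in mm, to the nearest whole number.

34 mm

ET₀ = 0.26 × (0.46 × 31.3 + 8.13) = 0.26 × 22.528 = 5.8573 mm/d
ETc = Kc × ET₀ = 1.15 × 5.8573 = 6.7359 mm/d
Over 5 days: 6.7359 × 5 = 33.680 mm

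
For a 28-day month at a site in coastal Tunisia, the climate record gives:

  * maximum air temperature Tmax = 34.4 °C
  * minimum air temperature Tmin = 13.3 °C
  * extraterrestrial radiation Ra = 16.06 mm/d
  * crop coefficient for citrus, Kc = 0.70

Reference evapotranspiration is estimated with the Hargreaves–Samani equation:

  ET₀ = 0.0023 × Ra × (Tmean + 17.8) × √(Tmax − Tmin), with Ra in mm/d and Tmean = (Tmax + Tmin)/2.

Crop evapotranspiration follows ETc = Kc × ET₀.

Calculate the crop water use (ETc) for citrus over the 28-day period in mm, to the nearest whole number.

139 mm

Tmean = (34.4 + 13.3)/2 = 23.85 °C
ET₀ = 0.0023 × 16.06 × (23.85 + 17.8) × √21.1 = 0.0023 × 16.06 × 41.65 × 4.5935 = 7.0670 mm/d
ETc = Kc × ET₀ = 0.70 × 7.0670 = 4.9469 mm/d
Over 28 days: 4.9469 × 28 = 138.513 mm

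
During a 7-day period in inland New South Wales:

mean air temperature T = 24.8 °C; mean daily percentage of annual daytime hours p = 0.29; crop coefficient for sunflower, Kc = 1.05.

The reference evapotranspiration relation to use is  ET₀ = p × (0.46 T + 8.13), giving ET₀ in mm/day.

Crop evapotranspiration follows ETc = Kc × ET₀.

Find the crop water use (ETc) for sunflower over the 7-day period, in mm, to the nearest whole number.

42 mm

ET₀ = 0.29 × (0.46 × 24.8 + 8.13) = 0.29 × 19.538 = 5.6660 mm/d
ETc = Kc × ET₀ = 1.05 × 5.6660 = 5.9493 mm/d
Over 7 days: 5.9493 × 7 = 41.645 mm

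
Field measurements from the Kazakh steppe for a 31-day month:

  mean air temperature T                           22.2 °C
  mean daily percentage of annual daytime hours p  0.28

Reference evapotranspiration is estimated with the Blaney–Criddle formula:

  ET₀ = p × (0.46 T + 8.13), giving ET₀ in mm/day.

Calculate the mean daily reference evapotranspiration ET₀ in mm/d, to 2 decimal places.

5.14 mm/d

ET₀ = 0.28 × (0.46 × 22.2 + 8.13) = 0.28 × 18.342 = 5.1358 mm/d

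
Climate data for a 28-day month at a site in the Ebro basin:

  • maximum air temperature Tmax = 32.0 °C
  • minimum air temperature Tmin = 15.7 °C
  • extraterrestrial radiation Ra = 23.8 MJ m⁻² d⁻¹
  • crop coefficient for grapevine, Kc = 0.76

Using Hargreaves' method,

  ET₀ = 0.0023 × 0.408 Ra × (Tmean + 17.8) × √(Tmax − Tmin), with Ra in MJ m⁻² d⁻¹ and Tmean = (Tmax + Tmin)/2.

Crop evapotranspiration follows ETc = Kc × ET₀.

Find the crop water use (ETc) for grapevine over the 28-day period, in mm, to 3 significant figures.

Tmean = (32.0 + 15.7)/2 = 23.85 °C
0.408 Ra = 0.408 × 23.8 = 9.7104 mm/d equivalent
ET₀ = 0.0023 × 9.7104 × (23.85 + 17.8) × √16.3 = 0.0023 × 9.7104 × 41.65 × 4.0373 = 3.7555 mm/d
ETc = Kc × ET₀ = 0.76 × 3.7555 = 2.8542 mm/d
Over 28 days: 2.8542 × 28 = 79.918 mm

79.9 mm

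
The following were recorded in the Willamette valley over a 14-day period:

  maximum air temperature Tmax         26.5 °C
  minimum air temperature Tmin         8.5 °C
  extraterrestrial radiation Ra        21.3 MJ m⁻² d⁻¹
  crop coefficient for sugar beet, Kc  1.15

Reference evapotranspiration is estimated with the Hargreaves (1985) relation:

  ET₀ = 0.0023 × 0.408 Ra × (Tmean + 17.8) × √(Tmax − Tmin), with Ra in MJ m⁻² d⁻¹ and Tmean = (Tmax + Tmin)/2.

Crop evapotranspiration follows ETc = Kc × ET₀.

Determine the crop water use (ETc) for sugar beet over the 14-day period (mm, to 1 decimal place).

Tmean = (26.5 + 8.5)/2 = 17.50 °C
0.408 Ra = 0.408 × 21.3 = 8.6904 mm/d equivalent
ET₀ = 0.0023 × 8.6904 × (17.50 + 17.8) × √18.0 = 0.0023 × 8.6904 × 35.30 × 4.2426 = 2.9935 mm/d
ETc = Kc × ET₀ = 1.15 × 2.9935 = 3.4425 mm/d
Over 14 days: 3.4425 × 14 = 48.195 mm

48.2 mm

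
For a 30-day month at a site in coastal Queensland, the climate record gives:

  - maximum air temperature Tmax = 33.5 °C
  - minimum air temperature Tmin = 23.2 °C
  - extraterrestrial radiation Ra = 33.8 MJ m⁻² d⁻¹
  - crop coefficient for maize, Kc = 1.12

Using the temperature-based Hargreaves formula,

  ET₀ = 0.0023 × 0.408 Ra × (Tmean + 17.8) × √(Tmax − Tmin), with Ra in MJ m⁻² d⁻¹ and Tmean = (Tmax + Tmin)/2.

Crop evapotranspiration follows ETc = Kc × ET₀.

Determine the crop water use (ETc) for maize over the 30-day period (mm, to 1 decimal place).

Tmean = (33.5 + 23.2)/2 = 28.35 °C
0.408 Ra = 0.408 × 33.8 = 13.7904 mm/d equivalent
ET₀ = 0.0023 × 13.7904 × (28.35 + 17.8) × √10.3 = 0.0023 × 13.7904 × 46.15 × 3.2094 = 4.6979 mm/d
ETc = Kc × ET₀ = 1.12 × 4.6979 = 5.2616 mm/d
Over 30 days: 5.2616 × 30 = 157.848 mm

157.8 mm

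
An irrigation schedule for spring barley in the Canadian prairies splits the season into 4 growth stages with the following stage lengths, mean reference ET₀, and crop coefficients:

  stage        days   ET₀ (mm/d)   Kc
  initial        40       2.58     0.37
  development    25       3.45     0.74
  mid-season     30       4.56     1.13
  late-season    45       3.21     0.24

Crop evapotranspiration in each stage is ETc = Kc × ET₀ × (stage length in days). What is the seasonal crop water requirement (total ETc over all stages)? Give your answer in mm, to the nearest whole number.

291 mm

initial: 0.37 × 2.58 × 40 = 38.18 mm
development: 0.74 × 3.45 × 25 = 63.83 mm
mid-season: 1.13 × 4.56 × 30 = 154.58 mm
late-season: 0.24 × 3.21 × 45 = 34.67 mm
Seasonal total = 291.26 mm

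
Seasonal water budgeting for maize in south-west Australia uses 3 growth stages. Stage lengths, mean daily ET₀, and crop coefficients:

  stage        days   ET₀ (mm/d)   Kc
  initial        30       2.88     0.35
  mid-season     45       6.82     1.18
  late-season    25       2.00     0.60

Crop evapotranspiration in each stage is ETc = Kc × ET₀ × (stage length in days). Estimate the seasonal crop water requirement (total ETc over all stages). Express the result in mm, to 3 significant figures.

422 mm

initial: 0.35 × 2.88 × 30 = 30.24 mm
mid-season: 1.18 × 6.82 × 45 = 362.14 mm
late-season: 0.60 × 2.00 × 25 = 30.00 mm
Seasonal total = 422.38 mm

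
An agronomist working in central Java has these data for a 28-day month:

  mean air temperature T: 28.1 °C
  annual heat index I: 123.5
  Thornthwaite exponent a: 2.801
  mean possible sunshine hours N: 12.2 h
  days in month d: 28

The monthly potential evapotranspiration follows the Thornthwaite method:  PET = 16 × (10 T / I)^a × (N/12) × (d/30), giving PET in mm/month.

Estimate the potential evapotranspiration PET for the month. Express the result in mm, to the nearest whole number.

10T/I = 10 × 28.1 / 123.5 = 2.2753
(10T/I)^a = 2.2753^2.801 = 10.0015
Uncorrected PET = 16 × 10.0015 = 160.024 mm
Correction = (N/12)(d/30) = (12.2/12)(28/30) = 0.9489
PET = 160.024 × 0.9489 = 151.847 mm/month

152 mm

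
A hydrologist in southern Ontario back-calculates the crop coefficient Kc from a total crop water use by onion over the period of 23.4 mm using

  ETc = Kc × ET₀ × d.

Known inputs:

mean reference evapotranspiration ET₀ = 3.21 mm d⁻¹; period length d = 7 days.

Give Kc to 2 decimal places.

1.04

ETc = Kc × ET₀ × d  ⇒  Kc = ETc / (ET₀ × d)
Kc = 23.4 / (3.21 × 7) = 23.4 / 22.47 = 1.0414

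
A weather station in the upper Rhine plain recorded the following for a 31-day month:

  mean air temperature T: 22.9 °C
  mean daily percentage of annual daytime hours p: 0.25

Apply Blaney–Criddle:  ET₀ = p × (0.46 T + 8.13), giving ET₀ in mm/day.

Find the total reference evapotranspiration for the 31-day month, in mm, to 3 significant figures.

145 mm

ET₀ = 0.25 × (0.46 × 22.9 + 8.13) = 0.25 × 18.664 = 4.6660 mm/d
Monthly total = 4.6660 × 31 = 144.646 mm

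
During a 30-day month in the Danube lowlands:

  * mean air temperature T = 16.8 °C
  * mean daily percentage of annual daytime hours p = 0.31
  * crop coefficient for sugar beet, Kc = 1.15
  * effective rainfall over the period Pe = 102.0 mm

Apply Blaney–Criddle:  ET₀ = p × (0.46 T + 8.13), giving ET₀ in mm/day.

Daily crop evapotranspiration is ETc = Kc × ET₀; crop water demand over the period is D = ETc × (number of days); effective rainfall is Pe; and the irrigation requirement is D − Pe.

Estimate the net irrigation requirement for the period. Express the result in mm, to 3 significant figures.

ET₀ = 0.31 × (0.46 × 16.8 + 8.13) = 0.31 × 15.858 = 4.9160 mm/d
ETc = Kc × ET₀ = 1.15 × 4.9160 = 5.6534 mm/d
Crop demand D = ETc × 30 d = 5.6534 × 30 = 169.602 mm
D − Pe = 169.602 − 102.0 = 67.602 mm

67.6 mm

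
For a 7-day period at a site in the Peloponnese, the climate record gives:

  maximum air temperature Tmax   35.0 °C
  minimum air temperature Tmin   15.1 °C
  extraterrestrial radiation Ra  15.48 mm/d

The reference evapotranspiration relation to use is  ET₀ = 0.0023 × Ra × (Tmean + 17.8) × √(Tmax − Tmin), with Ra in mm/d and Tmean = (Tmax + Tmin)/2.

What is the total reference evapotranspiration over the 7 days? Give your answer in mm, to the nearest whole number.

48 mm

Tmean = (35.0 + 15.1)/2 = 25.05 °C
ET₀ = 0.0023 × 15.48 × (25.05 + 17.8) × √19.9 = 0.0023 × 15.48 × 42.85 × 4.4609 = 6.8057 mm/d
Over 7 days: 6.8057 × 7 = 47.640 mm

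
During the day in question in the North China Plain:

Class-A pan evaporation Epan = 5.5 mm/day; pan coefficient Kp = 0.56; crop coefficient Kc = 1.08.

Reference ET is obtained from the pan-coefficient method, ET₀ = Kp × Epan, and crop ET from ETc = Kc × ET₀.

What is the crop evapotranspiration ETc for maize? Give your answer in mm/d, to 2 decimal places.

3.33 mm/d

ET₀ = 0.56 × 5.5 = 3.0800 mm/d
ETc = Kc × ET₀ = 1.08 × 3.0800 = 3.3264 mm/d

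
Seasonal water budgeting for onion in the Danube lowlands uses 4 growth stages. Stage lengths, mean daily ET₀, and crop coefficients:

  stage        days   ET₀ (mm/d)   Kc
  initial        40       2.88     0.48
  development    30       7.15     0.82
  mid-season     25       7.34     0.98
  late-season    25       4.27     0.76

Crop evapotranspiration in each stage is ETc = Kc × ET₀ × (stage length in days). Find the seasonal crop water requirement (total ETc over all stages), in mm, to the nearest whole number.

492 mm

initial: 0.48 × 2.88 × 40 = 55.30 mm
development: 0.82 × 7.15 × 30 = 175.89 mm
mid-season: 0.98 × 7.34 × 25 = 179.83 mm
late-season: 0.76 × 4.27 × 25 = 81.13 mm
Seasonal total = 492.15 mm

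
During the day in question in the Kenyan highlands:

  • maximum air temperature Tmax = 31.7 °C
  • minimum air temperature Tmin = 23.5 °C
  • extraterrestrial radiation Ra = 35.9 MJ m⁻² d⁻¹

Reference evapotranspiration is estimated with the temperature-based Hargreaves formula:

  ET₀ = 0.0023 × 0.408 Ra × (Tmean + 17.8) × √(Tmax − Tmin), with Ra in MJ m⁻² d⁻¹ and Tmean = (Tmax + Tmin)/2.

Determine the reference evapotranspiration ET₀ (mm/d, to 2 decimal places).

4.38 mm/d

Tmean = (31.7 + 23.5)/2 = 27.60 °C
0.408 Ra = 0.408 × 35.9 = 14.6472 mm/d equivalent
ET₀ = 0.0023 × 14.6472 × (27.60 + 17.8) × √8.2 = 0.0023 × 14.6472 × 45.40 × 2.8636 = 4.3798 mm/d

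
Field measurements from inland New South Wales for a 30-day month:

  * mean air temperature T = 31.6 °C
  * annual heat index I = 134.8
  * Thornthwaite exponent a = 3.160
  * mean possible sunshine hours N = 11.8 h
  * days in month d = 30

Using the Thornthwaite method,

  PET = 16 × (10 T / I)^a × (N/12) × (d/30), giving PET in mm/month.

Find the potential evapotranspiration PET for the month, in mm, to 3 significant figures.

232 mm

10T/I = 10 × 31.6 / 134.8 = 2.3442
(10T/I)^a = 2.3442^3.160 = 14.7633
Uncorrected PET = 16 × 14.7633 = 236.213 mm
Correction = (N/12)(d/30) = (11.8/12)(30/30) = 0.9833
PET = 236.213 × 0.9833 = 232.268 mm/month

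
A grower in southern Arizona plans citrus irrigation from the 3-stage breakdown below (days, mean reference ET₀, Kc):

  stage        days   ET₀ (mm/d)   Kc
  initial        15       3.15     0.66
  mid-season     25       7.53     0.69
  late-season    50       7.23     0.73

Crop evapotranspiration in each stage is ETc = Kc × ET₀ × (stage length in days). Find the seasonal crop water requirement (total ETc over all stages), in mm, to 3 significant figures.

425 mm

initial: 0.66 × 3.15 × 15 = 31.19 mm
mid-season: 0.69 × 7.53 × 25 = 129.89 mm
late-season: 0.73 × 7.23 × 50 = 263.90 mm
Seasonal total = 424.98 mm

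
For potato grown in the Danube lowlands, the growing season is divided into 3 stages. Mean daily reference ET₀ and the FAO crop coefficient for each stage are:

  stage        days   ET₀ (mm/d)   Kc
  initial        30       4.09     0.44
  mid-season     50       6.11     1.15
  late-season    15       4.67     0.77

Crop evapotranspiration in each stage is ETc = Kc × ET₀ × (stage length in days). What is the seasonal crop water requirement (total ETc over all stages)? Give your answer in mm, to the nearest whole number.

initial: 0.44 × 4.09 × 30 = 53.99 mm
mid-season: 1.15 × 6.11 × 50 = 351.33 mm
late-season: 0.77 × 4.67 × 15 = 53.94 mm
Seasonal total = 459.26 mm

459 mm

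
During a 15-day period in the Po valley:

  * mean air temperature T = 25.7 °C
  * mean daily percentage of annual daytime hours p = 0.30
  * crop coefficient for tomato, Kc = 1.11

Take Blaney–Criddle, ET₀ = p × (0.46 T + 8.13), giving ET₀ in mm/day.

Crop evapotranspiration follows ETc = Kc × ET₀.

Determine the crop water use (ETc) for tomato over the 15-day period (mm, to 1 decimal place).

99.7 mm

ET₀ = 0.30 × (0.46 × 25.7 + 8.13) = 0.30 × 19.952 = 5.9856 mm/d
ETc = Kc × ET₀ = 1.11 × 5.9856 = 6.6440 mm/d
Over 15 days: 6.6440 × 15 = 99.660 mm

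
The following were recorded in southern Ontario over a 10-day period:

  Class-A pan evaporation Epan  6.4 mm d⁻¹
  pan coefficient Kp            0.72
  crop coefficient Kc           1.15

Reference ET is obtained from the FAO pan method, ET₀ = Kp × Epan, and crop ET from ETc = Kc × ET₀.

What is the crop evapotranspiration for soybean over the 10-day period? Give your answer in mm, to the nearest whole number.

53 mm

ET₀ = 0.72 × 6.4 = 4.6080 mm/d
ETc = Kc × ET₀ = 1.15 × 4.6080 = 5.2992 mm/d
Over 10 days: 5.2992 × 10 = 52.992 mm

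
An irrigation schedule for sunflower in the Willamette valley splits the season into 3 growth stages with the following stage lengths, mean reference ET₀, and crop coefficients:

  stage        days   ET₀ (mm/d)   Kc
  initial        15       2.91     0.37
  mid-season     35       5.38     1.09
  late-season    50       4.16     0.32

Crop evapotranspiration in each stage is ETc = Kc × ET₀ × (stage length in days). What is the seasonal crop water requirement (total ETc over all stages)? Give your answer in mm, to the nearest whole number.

initial: 0.37 × 2.91 × 15 = 16.15 mm
mid-season: 1.09 × 5.38 × 35 = 205.25 mm
late-season: 0.32 × 4.16 × 50 = 66.56 mm
Seasonal total = 287.96 mm

288 mm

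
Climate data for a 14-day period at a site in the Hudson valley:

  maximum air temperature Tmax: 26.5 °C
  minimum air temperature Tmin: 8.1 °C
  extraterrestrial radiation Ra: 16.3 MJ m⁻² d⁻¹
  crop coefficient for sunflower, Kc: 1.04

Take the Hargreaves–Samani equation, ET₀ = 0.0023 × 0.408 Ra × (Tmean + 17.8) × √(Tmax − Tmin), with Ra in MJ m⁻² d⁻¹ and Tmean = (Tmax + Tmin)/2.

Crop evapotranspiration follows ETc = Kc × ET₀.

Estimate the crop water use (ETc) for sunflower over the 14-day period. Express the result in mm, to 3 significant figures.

Tmean = (26.5 + 8.1)/2 = 17.30 °C
0.408 Ra = 0.408 × 16.3 = 6.6504 mm/d equivalent
ET₀ = 0.0023 × 6.6504 × (17.30 + 17.8) × √18.4 = 0.0023 × 6.6504 × 35.10 × 4.2895 = 2.3030 mm/d
ETc = Kc × ET₀ = 1.04 × 2.3030 = 2.3951 mm/d
Over 14 days: 2.3951 × 14 = 33.531 mm

33.5 mm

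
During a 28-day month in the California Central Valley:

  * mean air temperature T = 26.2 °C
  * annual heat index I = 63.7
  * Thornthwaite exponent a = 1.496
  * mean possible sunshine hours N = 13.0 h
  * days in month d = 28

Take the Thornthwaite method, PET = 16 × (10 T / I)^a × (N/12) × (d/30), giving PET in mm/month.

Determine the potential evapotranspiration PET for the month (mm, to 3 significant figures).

10T/I = 10 × 26.2 / 63.7 = 4.1130
(10T/I)^a = 4.1130^1.496 = 8.2943
Uncorrected PET = 16 × 8.2943 = 132.709 mm
Correction = (N/12)(d/30) = (13.0/12)(28/30) = 1.0111
PET = 132.709 × 1.0111 = 134.182 mm/month

134 mm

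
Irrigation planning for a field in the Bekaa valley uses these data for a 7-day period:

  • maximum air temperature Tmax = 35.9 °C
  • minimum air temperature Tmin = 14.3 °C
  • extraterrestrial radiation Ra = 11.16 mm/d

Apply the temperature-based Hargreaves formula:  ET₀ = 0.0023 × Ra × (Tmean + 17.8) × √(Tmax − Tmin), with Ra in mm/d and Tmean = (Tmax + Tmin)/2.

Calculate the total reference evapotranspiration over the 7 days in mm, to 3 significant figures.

Tmean = (35.9 + 14.3)/2 = 25.10 °C
ET₀ = 0.0023 × 11.16 × (25.10 + 17.8) × √21.6 = 0.0023 × 11.16 × 42.90 × 4.6476 = 5.1177 mm/d
Over 7 days: 5.1177 × 7 = 35.824 mm

35.8 mm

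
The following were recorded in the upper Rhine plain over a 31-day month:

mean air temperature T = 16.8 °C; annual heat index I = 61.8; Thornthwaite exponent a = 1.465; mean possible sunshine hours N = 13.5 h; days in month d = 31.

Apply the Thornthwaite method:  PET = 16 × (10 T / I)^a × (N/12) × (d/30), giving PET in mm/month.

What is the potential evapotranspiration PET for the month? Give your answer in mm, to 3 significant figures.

80.5 mm

10T/I = 10 × 16.8 / 61.8 = 2.7184
(10T/I)^a = 2.7184^1.465 = 4.3278
Uncorrected PET = 16 × 4.3278 = 69.245 mm
Correction = (N/12)(d/30) = (13.5/12)(31/30) = 1.1625
PET = 69.245 × 1.1625 = 80.497 mm/month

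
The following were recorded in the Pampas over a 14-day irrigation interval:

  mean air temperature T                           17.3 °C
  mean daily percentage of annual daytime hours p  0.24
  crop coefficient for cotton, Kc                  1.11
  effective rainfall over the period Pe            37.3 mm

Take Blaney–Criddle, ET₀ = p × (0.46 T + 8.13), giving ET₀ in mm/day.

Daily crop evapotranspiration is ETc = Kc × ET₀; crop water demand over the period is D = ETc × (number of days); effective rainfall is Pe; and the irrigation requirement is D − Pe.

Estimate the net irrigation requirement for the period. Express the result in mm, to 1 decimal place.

ET₀ = 0.24 × (0.46 × 17.3 + 8.13) = 0.24 × 16.088 = 3.8611 mm/d
ETc = Kc × ET₀ = 1.11 × 3.8611 = 4.2858 mm/d
Crop demand D = ETc × 14 d = 4.2858 × 14 = 60.001 mm
D − Pe = 60.001 − 37.3 = 22.701 mm

22.7 mm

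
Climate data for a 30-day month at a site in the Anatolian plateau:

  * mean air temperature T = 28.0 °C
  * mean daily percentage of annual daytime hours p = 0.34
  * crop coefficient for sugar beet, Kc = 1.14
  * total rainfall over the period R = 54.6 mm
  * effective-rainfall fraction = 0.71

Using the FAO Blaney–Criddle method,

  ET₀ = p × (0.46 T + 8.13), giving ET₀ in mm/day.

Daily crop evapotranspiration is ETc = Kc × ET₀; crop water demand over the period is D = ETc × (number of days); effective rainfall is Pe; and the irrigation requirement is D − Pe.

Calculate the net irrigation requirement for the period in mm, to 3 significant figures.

ET₀ = 0.34 × (0.46 × 28.0 + 8.13) = 0.34 × 21.010 = 7.1434 mm/d
ETc = Kc × ET₀ = 1.14 × 7.1434 = 8.1435 mm/d
Crop demand D = ETc × 30 d = 8.1435 × 30 = 244.305 mm
Pe = 0.71 × 54.6 = 38.766 mm
D − Pe = 244.305 − 38.766 = 205.539 mm

206 mm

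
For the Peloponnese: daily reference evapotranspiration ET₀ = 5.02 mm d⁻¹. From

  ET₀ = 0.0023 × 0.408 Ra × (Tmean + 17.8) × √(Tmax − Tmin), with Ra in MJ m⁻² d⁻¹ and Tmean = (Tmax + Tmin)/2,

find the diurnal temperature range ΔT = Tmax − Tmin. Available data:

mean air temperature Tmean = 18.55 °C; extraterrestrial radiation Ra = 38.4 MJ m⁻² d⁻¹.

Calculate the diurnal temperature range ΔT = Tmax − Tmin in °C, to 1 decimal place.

14.7 °C

√ΔT = ET₀ / [0.0023 × 0.408 × Ra × (Tmean+17.8)] = 5.02 / (0.0023 × 15.6672 × 36.35) = 3.8325
ΔT = 3.8325² = 14.688 °C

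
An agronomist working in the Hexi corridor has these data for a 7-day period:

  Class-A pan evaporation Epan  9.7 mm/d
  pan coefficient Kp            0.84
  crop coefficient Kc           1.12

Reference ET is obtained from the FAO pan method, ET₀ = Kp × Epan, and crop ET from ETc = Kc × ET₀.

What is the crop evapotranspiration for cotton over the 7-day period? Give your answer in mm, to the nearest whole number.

ET₀ = 0.84 × 9.7 = 8.1480 mm/d
ETc = Kc × ET₀ = 1.12 × 8.1480 = 9.1258 mm/d
Over 7 days: 9.1258 × 7 = 63.881 mm

64 mm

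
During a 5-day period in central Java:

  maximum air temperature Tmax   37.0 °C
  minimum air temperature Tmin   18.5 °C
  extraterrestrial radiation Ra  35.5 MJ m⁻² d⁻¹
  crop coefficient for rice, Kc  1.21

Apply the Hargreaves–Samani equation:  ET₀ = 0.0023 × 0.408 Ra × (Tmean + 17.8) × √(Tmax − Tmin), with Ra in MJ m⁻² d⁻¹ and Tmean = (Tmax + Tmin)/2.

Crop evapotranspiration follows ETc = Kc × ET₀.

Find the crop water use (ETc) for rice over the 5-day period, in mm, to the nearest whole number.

Tmean = (37.0 + 18.5)/2 = 27.75 °C
0.408 Ra = 0.408 × 35.5 = 14.4840 mm/d equivalent
ET₀ = 0.0023 × 14.4840 × (27.75 + 17.8) × √18.5 = 0.0023 × 14.4840 × 45.55 × 4.3012 = 6.5267 mm/d
ETc = Kc × ET₀ = 1.21 × 6.5267 = 7.8973 mm/d
Over 5 days: 7.8973 × 5 = 39.487 mm

39 mm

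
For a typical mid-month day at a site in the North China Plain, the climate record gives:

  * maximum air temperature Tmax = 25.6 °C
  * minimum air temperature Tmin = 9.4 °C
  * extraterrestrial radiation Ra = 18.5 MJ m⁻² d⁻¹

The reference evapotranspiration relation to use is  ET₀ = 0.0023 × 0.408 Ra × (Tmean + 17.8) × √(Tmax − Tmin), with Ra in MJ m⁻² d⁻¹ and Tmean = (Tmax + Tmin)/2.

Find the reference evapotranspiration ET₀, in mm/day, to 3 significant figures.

Tmean = (25.6 + 9.4)/2 = 17.50 °C
0.408 Ra = 0.408 × 18.5 = 7.5480 mm/d equivalent
ET₀ = 0.0023 × 7.5480 × (17.50 + 17.8) × √16.2 = 0.0023 × 7.5480 × 35.30 × 4.0249 = 2.4665 mm/d

2.47 mm/day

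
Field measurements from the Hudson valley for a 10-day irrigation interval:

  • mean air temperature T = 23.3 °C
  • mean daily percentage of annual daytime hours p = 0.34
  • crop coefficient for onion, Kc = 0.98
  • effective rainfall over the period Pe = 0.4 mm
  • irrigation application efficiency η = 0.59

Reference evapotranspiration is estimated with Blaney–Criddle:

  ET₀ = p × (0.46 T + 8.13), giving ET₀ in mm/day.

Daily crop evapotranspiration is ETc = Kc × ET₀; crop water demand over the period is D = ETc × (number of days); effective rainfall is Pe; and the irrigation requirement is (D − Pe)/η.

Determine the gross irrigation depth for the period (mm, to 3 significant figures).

ET₀ = 0.34 × (0.46 × 23.3 + 8.13) = 0.34 × 18.848 = 6.4083 mm/d
ETc = Kc × ET₀ = 0.98 × 6.4083 = 6.2801 mm/d
Crop demand D = ETc × 10 d = 6.2801 × 10 = 62.801 mm
D − Pe = 62.801 − 0.4 = 62.401 mm
Gross irrigation = 62.401 / 0.59 = 105.764 mm

106 mm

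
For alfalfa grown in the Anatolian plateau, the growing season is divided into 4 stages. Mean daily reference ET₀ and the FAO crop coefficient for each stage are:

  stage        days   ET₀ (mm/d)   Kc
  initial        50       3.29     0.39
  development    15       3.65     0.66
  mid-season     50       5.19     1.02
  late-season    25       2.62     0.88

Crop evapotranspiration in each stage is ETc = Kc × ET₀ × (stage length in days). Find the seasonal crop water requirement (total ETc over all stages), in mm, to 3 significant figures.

423 mm

initial: 0.39 × 3.29 × 50 = 64.16 mm
development: 0.66 × 3.65 × 15 = 36.14 mm
mid-season: 1.02 × 5.19 × 50 = 264.69 mm
late-season: 0.88 × 2.62 × 25 = 57.64 mm
Seasonal total = 422.63 mm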